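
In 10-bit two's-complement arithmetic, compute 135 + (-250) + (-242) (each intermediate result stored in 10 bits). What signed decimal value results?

-357

135 + (-250) = -115 (1110001101)
-115 + (-242) = -357 (1010011011)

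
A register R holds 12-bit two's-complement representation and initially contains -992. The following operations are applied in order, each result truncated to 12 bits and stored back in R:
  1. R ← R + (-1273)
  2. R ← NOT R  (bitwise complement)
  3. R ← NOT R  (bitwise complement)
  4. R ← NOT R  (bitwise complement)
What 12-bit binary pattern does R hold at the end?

100011011000

Start: R = -992 = 110000100000.
R = -992 + (-1273) = -2265; wraps to 1831 = 011100100111
R = NOT 011100100111 = 100011011000 = -1832
R = NOT 100011011000 = 011100100111 = 1831
R = NOT 011100100111 = 100011011000 = -1832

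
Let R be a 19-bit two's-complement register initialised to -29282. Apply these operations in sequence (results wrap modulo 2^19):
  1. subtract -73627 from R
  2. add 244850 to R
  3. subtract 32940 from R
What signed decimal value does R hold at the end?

256255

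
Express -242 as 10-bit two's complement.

|-242| = 242 = 0011110010 in 10 bits.
Invert the bits: 1100001101. Add 1: 1100001110.

1100001110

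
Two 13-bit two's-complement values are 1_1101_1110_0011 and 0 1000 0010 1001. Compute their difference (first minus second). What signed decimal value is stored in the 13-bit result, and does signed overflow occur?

-2630; no overflow

1_1101_1110_0011 → 1110111100011 = -541 (signed)
0 1000 0010 1001 → 0100000101001 = 2089 (signed)
Subtract via negate-and-add: invert 0100000101001 + 1 = 1011111010111 (i.e. -2089).
  1110111100011
+ 1011111010111
= 1010110111010  (discard carry-out 1)
Result 1010110111010: MSB = 1 → 5562 − 8192 = -2630.
Both addends (after negating the subtrahend) are negative and so is the stored result: no signed overflow.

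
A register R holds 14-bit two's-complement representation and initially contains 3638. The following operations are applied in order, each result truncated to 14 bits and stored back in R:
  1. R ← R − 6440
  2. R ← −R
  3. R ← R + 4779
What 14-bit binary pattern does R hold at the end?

01110110011101

Start: R = 3638 = 00111000110110.
R = 3638 − 6440 = -2802 = 11010100001110
R = −(-2802) = 2802 = 00101011110010
R = 2802 + 4779 = 7581 = 01110110011101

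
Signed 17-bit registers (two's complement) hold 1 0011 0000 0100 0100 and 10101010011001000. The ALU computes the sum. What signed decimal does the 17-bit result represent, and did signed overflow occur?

34060; overflow

1 0011 0000 0100 0100 → 10011000001000100 = -53180 (signed)
10101010011001000 = -43832 (signed)
  10011000001000100
+ 10101010011001000
= 01000010100001100  (discard carry-out 1)
Result 01000010100001100: MSB = 0 → value 34060.
Both addends are negative but the stored result is non-negative: signed overflow. The true value -53180 + (-43832) = -97012 lies outside [-65536, 65535].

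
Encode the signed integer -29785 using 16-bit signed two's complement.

1000101110100111

|-29785| = 29785 = 0111010001011001 in 16 bits.
Invert the bits: 1000101110100110. Add 1: 1000101110100111.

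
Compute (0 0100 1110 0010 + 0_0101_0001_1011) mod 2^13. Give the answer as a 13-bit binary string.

0100111111101

  0010011100010
+ 0010100011011
= 0100111111101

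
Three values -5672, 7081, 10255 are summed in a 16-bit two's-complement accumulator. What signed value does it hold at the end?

11664

-5672 + 7081 = 1409 (0000010110000001)
1409 + 10255 = 11664 (0010110110010000)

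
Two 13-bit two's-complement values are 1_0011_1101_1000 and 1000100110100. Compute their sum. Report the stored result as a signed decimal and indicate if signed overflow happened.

1292; overflow

1_0011_1101_1000 → 1001111011000 = -3112 (signed)
1000100110100 = -3788 (signed)
  1001111011000
+ 1000100110100
= 0010100001100  (discard carry-out 1)
Result 0010100001100: MSB = 0 → value 1292.
Both addends are negative but the stored result is non-negative: signed overflow. The true value -3112 + (-3788) = -6900 lies outside [-4096, 4095].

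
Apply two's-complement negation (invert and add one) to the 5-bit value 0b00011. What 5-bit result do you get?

11101

Invert: 11100. Add 1: 11101.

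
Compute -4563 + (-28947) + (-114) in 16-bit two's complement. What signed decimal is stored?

31912

-4563 + (-28947) = -33510 → wraps to 32026 (0111110100011010)
32026 + (-114) = 31912 (0111110010101000)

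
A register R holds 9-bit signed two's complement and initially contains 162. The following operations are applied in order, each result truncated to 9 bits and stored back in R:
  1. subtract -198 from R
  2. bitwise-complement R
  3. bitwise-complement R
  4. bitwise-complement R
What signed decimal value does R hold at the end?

Start: R = 162 = 010100010.
R = 162 − (-198) = 360; wraps to -152 = 101101000
R = NOT 101101000 = 010010111 = 151
R = NOT 010010111 = 101101000 = -152
R = NOT 101101000 = 010010111 = 151

151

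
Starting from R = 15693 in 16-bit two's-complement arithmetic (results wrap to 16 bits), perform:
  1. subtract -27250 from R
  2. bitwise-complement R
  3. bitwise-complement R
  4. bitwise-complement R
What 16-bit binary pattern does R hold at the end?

Start: R = 15693 = 0011110101001101.
R = 15693 − (-27250) = 42943; wraps to -22593 = 1010011110111111
R = NOT 1010011110111111 = 0101100001000000 = 22592
R = NOT 0101100001000000 = 1010011110111111 = -22593
R = NOT 1010011110111111 = 0101100001000000 = 22592

0101100001000000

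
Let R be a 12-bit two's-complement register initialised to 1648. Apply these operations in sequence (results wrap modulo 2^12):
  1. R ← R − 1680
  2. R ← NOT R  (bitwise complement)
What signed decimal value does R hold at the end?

31

Start: R = 1648 = 011001110000.
R = 1648 − 1680 = -32 = 111111100000
R = NOT 111111100000 = 000000011111 = 31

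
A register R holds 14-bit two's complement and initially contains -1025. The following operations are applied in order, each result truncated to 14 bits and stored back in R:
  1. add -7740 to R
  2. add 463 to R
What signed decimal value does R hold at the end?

8082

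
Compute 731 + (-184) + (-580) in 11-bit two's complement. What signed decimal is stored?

731 + (-184) = 547 (01000100011)
547 + (-580) = -33 (11111011111)

-33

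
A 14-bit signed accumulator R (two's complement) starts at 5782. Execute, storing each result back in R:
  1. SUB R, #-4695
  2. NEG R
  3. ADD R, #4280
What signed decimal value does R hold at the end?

-6197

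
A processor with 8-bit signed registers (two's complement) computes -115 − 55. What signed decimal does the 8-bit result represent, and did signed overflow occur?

86; overflow

-115 → 10001101
55 → 00110111
Subtract via negate-and-add: invert 00110111 + 1 = 11001001 (i.e. -55).
  10001101
+ 11001001
= 01010110  (discard carry-out 1)
Result 01010110: MSB = 0 → value 86.
Both addends (after negating the subtrahend) are negative but the stored result is non-negative: signed overflow. The true value -115 − 55 = -170 lies outside [-128, 127].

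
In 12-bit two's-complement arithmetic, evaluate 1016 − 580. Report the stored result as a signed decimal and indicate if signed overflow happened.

436; no overflow

1016 → 001111111000
580 → 001001000100
Subtract via negate-and-add: invert 001001000100 + 1 = 110110111100 (i.e. -580).
  001111111000
+ 110110111100
= 000110110100  (discard carry-out 1)
Result 000110110100: MSB = 0 → value 436.
Addends (after negating the subtrahend) have opposite signs, so signed overflow cannot occur.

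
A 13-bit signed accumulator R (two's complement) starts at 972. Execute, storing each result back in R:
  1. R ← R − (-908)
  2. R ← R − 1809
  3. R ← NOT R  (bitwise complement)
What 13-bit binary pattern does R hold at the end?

1111110111000

Start: R = 972 = 0001111001100.
R = 972 − (-908) = 1880 = 0011101011000
R = 1880 − 1809 = 71 = 0000001000111
R = NOT 0000001000111 = 1111110111000 = -72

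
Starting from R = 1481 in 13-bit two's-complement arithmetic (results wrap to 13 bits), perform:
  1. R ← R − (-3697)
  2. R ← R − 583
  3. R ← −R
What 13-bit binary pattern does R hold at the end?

Start: R = 1481 = 0010111001001.
R = 1481 − (-3697) = 5178; wraps to -3014 = 1010000111010
R = -3014 − 583 = -3597 = 1000111110011
R = −(-3597) = 3597 = 0111000001101

0111000001101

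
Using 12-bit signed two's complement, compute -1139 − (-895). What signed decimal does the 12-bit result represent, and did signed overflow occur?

-244; no overflow

-1139 → 101110001101
-895 → 110010000001
Subtract via negate-and-add: invert 110010000001 + 1 = 001101111111 (i.e. 895).
  101110001101
+ 001101111111
= 111100001100
Result 111100001100: MSB = 1 → 3852 − 4096 = -244.
Addends (after negating the subtrahend) have opposite signs, so signed overflow cannot occur.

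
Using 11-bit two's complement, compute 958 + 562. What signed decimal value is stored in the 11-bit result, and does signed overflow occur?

-528; overflow

958 → 01110111110
562 → 01000110010
  01110111110
+ 01000110010
= 10111110000
Result 10111110000: MSB = 1 → 1520 − 2048 = -528.
Both addends are non-negative but the stored result is negative: signed overflow. The true value 958 + 562 = 1520 lies outside [-1024, 1023].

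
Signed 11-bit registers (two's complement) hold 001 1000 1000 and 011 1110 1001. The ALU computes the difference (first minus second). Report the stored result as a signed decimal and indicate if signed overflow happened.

001 1000 1000 → 00110001000 = 392 (signed)
011 1110 1001 → 01111101001 = 1001 (signed)
Subtract via negate-and-add: invert 01111101001 + 1 = 10000010111 (i.e. -1001).
  00110001000
+ 10000010111
= 10110011111
Result 10110011111: MSB = 1 → 1439 − 2048 = -609.
Addends (after negating the subtrahend) have opposite signs, so signed overflow cannot occur.

-609; no overflow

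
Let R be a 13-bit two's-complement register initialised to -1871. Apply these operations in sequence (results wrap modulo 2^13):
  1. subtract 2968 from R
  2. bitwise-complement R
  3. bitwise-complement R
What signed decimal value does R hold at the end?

Start: R = -1871 = 1100010110001.
R = -1871 − 2968 = -4839; wraps to 3353 = 0110100011001
R = NOT 0110100011001 = 1001011100110 = -3354
R = NOT 1001011100110 = 0110100011001 = 3353

3353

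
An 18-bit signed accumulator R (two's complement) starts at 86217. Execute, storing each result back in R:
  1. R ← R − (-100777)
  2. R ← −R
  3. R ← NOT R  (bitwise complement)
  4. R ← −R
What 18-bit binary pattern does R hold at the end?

010010010110001111

Start: R = 86217 = 010101000011001001.
R = 86217 − (-100777) = 186994; wraps to -75150 = 101101101001110010
R = −(-75150) = 75150 = 010010010110001110
R = NOT 010010010110001110 = 101101101001110001 = -75151
R = −(-75151) = 75151 = 010010010110001111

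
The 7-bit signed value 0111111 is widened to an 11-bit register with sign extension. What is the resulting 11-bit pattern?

00000111111

MSB of 0111111 is 0; replicate it into the new high bits.
0000|0111111 → 00000111111 (still 63).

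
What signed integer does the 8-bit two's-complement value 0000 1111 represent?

15

MSB is 0, so the value is non-negative: 00001111 = 15.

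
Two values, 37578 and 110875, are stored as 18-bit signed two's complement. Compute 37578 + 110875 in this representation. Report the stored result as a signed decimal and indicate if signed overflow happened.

37578 → 001001001011001010
110875 → 011011000100011011
  001001001011001010
+ 011011000100011011
= 100100001111100101
Result 100100001111100101: MSB = 1 → 148453 − 262144 = -113691.
Both addends are non-negative but the stored result is negative: signed overflow. The true value 37578 + 110875 = 148453 lies outside [-131072, 131071].

-113691; overflow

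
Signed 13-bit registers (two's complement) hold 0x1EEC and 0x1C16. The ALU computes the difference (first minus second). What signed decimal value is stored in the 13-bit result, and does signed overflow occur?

726; no overflow

0x1EEC = 1111011101100 = -276 (signed)
0x1C16 = 1110000010110 = -1002 (signed)
Subtract via negate-and-add: invert 1110000010110 + 1 = 0001111101010 (i.e. 1002).
  1111011101100
+ 0001111101010
= 0001011010110  (discard carry-out 1)
Result 0001011010110: MSB = 0 → value 726.
Addends (after negating the subtrahend) have opposite signs, so signed overflow cannot occur.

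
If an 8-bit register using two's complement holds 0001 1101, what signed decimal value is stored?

29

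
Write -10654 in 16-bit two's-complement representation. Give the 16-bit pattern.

1101011001100010

|-10654| = 10654 = 0010100110011110 in 16 bits.
Invert the bits: 1101011001100001. Add 1: 1101011001100010.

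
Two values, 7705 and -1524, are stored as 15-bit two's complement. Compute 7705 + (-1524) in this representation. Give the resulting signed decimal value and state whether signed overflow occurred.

6181; no overflow

7705 → 001111000011001
-1524 → 111101000001100
  001111000011001
+ 111101000001100
= 001100000100101  (discard carry-out 1)
Result 001100000100101: MSB = 0 → value 6181.
Addends have opposite signs, so signed overflow cannot occur.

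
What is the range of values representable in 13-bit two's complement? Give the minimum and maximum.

min = -4096, max = 4095

Minimum: −2^12 = -4096.
Maximum: 2^12 − 1 = 4095.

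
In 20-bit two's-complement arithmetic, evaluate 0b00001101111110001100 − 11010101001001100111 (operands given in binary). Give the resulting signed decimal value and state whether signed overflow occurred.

232741; no overflow

0b00001101111110001100 → 00001101111110001100 = 57228 (signed)
11010101001001100111 = -175513 (signed)
Subtract via negate-and-add: invert 11010101001001100111 + 1 = 00101010110110011001 (i.e. 175513).
  00001101111110001100
+ 00101010110110011001
= 00111000110100100101
Result 00111000110100100101: MSB = 0 → value 232741.
Both addends (after negating the subtrahend) are non-negative and so is the stored result: no signed overflow.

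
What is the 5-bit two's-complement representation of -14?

10010

|-14| = 14 = 01110 in 5 bits.
Invert the bits: 10001. Add 1: 10010.
Check: 10010 reads as 18 − 32 = -14.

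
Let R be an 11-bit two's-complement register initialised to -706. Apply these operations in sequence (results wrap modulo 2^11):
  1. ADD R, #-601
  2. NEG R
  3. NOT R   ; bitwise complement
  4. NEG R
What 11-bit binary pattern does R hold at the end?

10100011100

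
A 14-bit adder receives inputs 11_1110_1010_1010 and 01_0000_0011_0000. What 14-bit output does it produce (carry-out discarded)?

00111011011010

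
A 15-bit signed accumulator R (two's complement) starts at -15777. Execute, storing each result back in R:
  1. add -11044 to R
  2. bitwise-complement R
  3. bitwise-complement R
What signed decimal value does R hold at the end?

Start: R = -15777 = 100001001011111.
R = -15777 + (-11044) = -26821; wraps to 5947 = 001011100111011
R = NOT 001011100111011 = 110100011000100 = -5948
R = NOT 110100011000100 = 001011100111011 = 5947

5947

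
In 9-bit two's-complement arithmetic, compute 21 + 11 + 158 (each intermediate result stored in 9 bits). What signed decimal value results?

21 + 11 = 32 (000100000)
32 + 158 = 190 (010111110)

190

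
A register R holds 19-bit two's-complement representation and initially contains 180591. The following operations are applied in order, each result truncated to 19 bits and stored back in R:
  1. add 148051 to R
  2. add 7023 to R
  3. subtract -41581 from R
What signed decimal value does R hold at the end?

-147042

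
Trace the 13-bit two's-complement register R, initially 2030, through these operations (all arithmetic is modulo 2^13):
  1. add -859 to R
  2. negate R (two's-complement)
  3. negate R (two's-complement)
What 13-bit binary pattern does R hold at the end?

0010010010011

Start: R = 2030 = 0011111101110.
R = 2030 + (-859) = 1171 = 0010010010011
R = −(1171) = -1171 = 1101101101101
R = −(-1171) = 1171 = 0010010010011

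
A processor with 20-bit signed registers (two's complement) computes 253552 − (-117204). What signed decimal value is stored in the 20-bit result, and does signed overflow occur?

370756; no overflow

253552 → 00111101111001110000
-117204 → 11100011011000101100
Subtract via negate-and-add: invert 11100011011000101100 + 1 = 00011100100111010100 (i.e. 117204).
  00111101111001110000
+ 00011100100111010100
= 01011010100001000100
Result 01011010100001000100: MSB = 0 → value 370756.
Both addends (after negating the subtrahend) are non-negative and so is the stored result: no signed overflow.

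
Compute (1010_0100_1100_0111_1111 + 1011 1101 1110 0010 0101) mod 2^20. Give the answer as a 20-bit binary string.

  10100100110001111111
+ 10111101111000100101
= 01100010101010100100  (discard carry-out 1)

01100010101010100100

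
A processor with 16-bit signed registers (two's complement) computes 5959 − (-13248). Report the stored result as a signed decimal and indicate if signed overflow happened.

5959 → 0001011101000111
-13248 → 1100110001000000
Subtract via negate-and-add: invert 1100110001000000 + 1 = 0011001111000000 (i.e. 13248).
  0001011101000111
+ 0011001111000000
= 0100101100000111
Result 0100101100000111: MSB = 0 → value 19207.
Both addends (after negating the subtrahend) are non-negative and so is the stored result: no signed overflow.

19207; no overflow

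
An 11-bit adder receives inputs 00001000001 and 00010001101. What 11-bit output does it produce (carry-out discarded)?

  00001000001
+ 00010001101
= 00011001110

00011001110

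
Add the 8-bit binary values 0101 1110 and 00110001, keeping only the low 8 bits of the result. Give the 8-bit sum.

10001111

  01011110
+ 00110001
= 10001111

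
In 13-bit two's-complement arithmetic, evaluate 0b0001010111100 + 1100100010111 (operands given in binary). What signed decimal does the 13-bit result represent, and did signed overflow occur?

-1069; no overflow

0b0001010111100 → 0001010111100 = 700 (signed)
1100100010111 = -1769 (signed)
  0001010111100
+ 1100100010111
= 1101111010011
Result 1101111010011: MSB = 1 → 7123 − 8192 = -1069.
Addends have opposite signs, so signed overflow cannot occur.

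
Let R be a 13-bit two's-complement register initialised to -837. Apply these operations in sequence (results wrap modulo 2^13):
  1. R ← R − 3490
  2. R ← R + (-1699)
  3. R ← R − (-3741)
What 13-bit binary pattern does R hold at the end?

Start: R = -837 = 1110010111011.
R = -837 − 3490 = -4327; wraps to 3865 = 0111100011001
R = 3865 + (-1699) = 2166 = 0100001110110
R = 2166 − (-3741) = 5907; wraps to -2285 = 1011100010011

1011100010011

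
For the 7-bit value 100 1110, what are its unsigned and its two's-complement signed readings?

unsigned = 78, signed = -50

Unsigned: 1001110 = 78.
Signed: MSB=1 → 78 − 128 = -50.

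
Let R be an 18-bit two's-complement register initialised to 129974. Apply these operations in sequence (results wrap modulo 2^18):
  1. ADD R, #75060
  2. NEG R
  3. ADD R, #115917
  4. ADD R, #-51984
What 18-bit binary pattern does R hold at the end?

011101100011010011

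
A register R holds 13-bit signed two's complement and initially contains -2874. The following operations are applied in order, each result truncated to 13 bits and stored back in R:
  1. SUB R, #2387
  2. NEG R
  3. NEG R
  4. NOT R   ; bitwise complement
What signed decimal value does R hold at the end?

Start: R = -2874 = 1010011000110.
R = -2874 − 2387 = -5261; wraps to 2931 = 0101101110011
R = −(2931) = -2931 = 1010010001101
R = −(-2931) = 2931 = 0101101110011
R = NOT 0101101110011 = 1010010001100 = -2932

-2932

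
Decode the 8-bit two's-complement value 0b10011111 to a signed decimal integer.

-97

MSB is 1, so the value is negative.
Invert: 01100000. Add 1: 01100001 = 97. So the value is −97.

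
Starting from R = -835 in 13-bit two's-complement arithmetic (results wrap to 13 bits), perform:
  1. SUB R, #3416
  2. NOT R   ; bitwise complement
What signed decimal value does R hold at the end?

-3942

Start: R = -835 = 1110010111101.
R = -835 − 3416 = -4251; wraps to 3941 = 0111101100101
R = NOT 0111101100101 = 1000010011010 = -3942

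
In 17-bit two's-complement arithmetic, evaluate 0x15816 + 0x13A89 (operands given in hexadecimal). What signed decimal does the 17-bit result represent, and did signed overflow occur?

0x15816 = 10101100000010110 = -42986 (signed)
0x13A89 = 10011101010001001 = -50551 (signed)
  10101100000010110
+ 10011101010001001
= 01001001010011111  (discard carry-out 1)
Result 01001001010011111: MSB = 0 → value 37535.
Both addends are negative but the stored result is non-negative: signed overflow. The true value -42986 + (-50551) = -93537 lies outside [-65536, 65535].

37535; overflow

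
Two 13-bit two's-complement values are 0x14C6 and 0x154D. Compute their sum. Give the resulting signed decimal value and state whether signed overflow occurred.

0x14C6 = 1010011000110 = -2874 (signed)
0x154D = 1010101001101 = -2739 (signed)
  1010011000110
+ 1010101001101
= 0101000010011  (discard carry-out 1)
Result 0101000010011: MSB = 0 → value 2579.
Both addends are negative but the stored result is non-negative: signed overflow. The true value -2874 + (-2739) = -5613 lies outside [-4096, 4095].

2579; overflow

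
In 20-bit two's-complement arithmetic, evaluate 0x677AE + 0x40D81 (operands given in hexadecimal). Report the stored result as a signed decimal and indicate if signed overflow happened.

0x677AE = 01100111011110101110 = 423854 (signed)
0x40D81 = 01000000110110000001 = 265601 (signed)
  01100111011110101110
+ 01000000110110000001
= 10101000010100101111
Result 10101000010100101111: MSB = 1 → 689455 − 1048576 = -359121.
Both addends are non-negative but the stored result is negative: signed overflow. The true value 423854 + 265601 = 689455 lies outside [-524288, 524287].

-359121; overflow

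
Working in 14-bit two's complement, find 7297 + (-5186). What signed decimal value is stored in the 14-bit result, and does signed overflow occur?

2111; no overflow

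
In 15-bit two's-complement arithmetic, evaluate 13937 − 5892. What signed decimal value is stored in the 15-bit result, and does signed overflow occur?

8045; no overflow

13937 → 011011001110001
5892 → 001011100000100
Subtract via negate-and-add: invert 001011100000100 + 1 = 110100011111100 (i.e. -5892).
  011011001110001
+ 110100011111100
= 001111101101101  (discard carry-out 1)
Result 001111101101101: MSB = 0 → value 8045.
Addends (after negating the subtrahend) have opposite signs, so signed overflow cannot occur.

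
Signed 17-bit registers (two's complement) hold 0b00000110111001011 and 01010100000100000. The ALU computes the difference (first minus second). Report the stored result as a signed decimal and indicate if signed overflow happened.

0b00000110111001011 → 00000110111001011 = 3531 (signed)
01010100000100000 = 43040 (signed)
Subtract via negate-and-add: invert 01010100000100000 + 1 = 10101011111100000 (i.e. -43040).
  00000110111001011
+ 10101011111100000
= 10110010110101011
Result 10110010110101011: MSB = 1 → 91563 − 131072 = -39509.
Addends (after negating the subtrahend) have opposite signs, so signed overflow cannot occur.

-39509; no overflow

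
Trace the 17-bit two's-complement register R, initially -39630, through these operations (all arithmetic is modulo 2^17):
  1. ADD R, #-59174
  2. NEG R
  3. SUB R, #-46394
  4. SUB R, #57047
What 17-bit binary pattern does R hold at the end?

Start: R = -39630 = 10110010100110010.
R = -39630 + (-59174) = -98804; wraps to 32268 = 00111111000001100
R = −(32268) = -32268 = 11000000111110100
R = -32268 − (-46394) = 14126 = 00011011100101110
R = 14126 − 57047 = -42921 = 10101100001010111

10101100001010111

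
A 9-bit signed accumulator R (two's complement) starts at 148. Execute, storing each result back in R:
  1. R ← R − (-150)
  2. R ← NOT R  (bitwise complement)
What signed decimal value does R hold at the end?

213

Start: R = 148 = 010010100.
R = 148 − (-150) = 298; wraps to -214 = 100101010
R = NOT 100101010 = 011010101 = 213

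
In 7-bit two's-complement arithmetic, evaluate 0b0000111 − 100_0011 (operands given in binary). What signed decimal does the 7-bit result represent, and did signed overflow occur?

0b0000111 → 0000111 = 7 (signed)
100_0011 → 1000011 = -61 (signed)
Subtract via negate-and-add: invert 1000011 + 1 = 0111101 (i.e. 61).
  0000111
+ 0111101
= 1000100
Result 1000100: MSB = 1 → 68 − 128 = -60.
Both addends (after negating the subtrahend) are non-negative but the stored result is negative: signed overflow. The true value 7 − (-61) = 68 lies outside [-64, 63].

-60; overflow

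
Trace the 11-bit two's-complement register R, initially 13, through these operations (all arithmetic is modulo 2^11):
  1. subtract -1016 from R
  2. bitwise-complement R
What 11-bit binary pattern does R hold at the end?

Start: R = 13 = 00000001101.
R = 13 − (-1016) = 1029; wraps to -1019 = 10000000101
R = NOT 10000000101 = 01111111010 = 1018

01111111010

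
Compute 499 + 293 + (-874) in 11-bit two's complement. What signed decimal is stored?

-82

499 + 293 = 792 (01100011000)
792 + (-874) = -82 (11110101110)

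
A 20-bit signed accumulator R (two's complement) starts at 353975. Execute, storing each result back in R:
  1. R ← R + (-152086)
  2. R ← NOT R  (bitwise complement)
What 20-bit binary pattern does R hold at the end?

11001110101101011110

Start: R = 353975 = 01010110011010110111.
R = 353975 + (-152086) = 201889 = 00110001010010100001
R = NOT 00110001010010100001 = 11001110101101011110 = -201890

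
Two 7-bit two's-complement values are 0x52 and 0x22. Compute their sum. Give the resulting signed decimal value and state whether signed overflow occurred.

0x52 = 1010010 = -46 (signed)
0x22 = 0100010 = 34 (signed)
  1010010
+ 0100010
= 1110100
Result 1110100: MSB = 1 → 116 − 128 = -12.
Addends have opposite signs, so signed overflow cannot occur.

-12; no overflow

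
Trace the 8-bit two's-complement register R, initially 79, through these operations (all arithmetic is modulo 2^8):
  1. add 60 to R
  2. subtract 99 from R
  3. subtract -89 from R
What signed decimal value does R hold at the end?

Start: R = 79 = 01001111.
R = 79 + 60 = 139; wraps to -117 = 10001011
R = -117 − 99 = -216; wraps to 40 = 00101000
R = 40 − (-89) = 129; wraps to -127 = 10000001

-127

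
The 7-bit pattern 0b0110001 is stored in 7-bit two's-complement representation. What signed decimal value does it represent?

49

MSB is 0, so the value is non-negative: 0110001 = 49.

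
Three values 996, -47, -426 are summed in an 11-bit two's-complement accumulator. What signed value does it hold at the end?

996 + (-47) = 949 (01110110101)
949 + (-426) = 523 (01000001011)

523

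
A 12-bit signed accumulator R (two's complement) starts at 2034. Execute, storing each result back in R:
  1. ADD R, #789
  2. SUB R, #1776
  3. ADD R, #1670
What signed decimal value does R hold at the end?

Start: R = 2034 = 011111110010.
R = 2034 + 789 = 2823; wraps to -1273 = 101100000111
R = -1273 − 1776 = -3049; wraps to 1047 = 010000010111
R = 1047 + 1670 = 2717; wraps to -1379 = 101010011101

-1379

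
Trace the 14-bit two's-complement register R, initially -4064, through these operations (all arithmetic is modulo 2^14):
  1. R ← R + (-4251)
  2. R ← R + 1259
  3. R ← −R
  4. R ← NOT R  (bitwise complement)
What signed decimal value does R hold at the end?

-7057

Start: R = -4064 = 11000000100000.
R = -4064 + (-4251) = -8315; wraps to 8069 = 01111110000101
R = 8069 + 1259 = 9328; wraps to -7056 = 10010001110000
R = −(-7056) = 7056 = 01101110010000
R = NOT 01101110010000 = 10010001101111 = -7057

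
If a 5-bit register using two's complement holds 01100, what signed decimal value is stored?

12

MSB is 0, so the value is non-negative: 01100 = 12.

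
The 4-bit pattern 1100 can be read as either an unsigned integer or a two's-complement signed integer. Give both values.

Unsigned: 1100 = 12.
Signed: MSB=1 → 12 − 16 = -4.

unsigned = 12, signed = -4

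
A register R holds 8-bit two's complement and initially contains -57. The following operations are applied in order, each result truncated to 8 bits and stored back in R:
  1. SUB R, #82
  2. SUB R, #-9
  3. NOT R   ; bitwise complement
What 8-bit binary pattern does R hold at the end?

Start: R = -57 = 11000111.
R = -57 − 82 = -139; wraps to 117 = 01110101
R = 117 − (-9) = 126 = 01111110
R = NOT 01111110 = 10000001 = -127

10000001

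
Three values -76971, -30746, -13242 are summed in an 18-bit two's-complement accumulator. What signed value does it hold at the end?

-76971 + (-30746) = -107717 (100101101100111011)
-107717 + (-13242) = -120959 (100010011110000001)

-120959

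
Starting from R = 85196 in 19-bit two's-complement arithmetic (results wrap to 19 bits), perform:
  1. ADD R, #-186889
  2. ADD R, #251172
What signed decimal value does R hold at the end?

149479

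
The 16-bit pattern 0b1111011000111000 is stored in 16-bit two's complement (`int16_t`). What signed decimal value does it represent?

-2504

MSB is 1, so the value is negative.
Unsigned reading: 63032. Subtract 2^16 = 65536: 63032 − 65536 = -2504.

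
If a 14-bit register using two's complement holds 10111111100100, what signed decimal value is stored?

-4124

MSB is 1, so the value is negative.
Unsigned reading: 12260. Subtract 2^14 = 16384: 12260 − 16384 = -4124.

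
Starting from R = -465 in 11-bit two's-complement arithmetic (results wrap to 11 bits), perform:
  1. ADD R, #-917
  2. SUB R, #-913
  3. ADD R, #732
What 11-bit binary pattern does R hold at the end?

00100000111

Start: R = -465 = 11000101111.
R = -465 + (-917) = -1382; wraps to 666 = 01010011010
R = 666 − (-913) = 1579; wraps to -469 = 11000101011
R = -469 + 732 = 263 = 00100000111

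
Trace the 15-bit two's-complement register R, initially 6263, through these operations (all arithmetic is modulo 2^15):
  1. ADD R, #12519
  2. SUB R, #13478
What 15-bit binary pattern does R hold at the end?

Start: R = 6263 = 001100001110111.
R = 6263 + 12519 = 18782; wraps to -13986 = 100100101011110
R = -13986 − 13478 = -27464; wraps to 5304 = 001010010111000

001010010111000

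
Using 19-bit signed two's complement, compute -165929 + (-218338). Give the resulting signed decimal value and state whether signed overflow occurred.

140021; overflow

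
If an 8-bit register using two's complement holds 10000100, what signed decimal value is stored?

MSB is 1, so the value is negative.
Invert: 01111011. Add 1: 01111100 = 124. So the value is −124.

-124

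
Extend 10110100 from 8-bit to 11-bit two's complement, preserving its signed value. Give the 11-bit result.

11110110100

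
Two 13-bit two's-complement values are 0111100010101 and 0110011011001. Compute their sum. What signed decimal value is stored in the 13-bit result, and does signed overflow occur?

0111100010101 = 3861 (signed)
0110011011001 = 3289 (signed)
  0111100010101
+ 0110011011001
= 1101111101110
Result 1101111101110: MSB = 1 → 7150 − 8192 = -1042.
Both addends are non-negative but the stored result is negative: signed overflow. The true value 3861 + 3289 = 7150 lies outside [-4096, 4095].

-1042; overflow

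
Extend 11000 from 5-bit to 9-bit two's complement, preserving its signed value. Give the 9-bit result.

111111000

MSB of 11000 is 1; replicate it into the new high bits.
1111|11000 → 111111000 (still -8).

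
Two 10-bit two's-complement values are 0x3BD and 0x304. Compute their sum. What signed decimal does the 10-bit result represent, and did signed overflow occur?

0x3BD = 1110111101 = -67 (signed)
0x304 = 1100000100 = -252 (signed)
  1110111101
+ 1100000100
= 1011000001  (discard carry-out 1)
Result 1011000001: MSB = 1 → 705 − 1024 = -319.
Both addends are negative and so is the stored result: no signed overflow.

-319; no overflow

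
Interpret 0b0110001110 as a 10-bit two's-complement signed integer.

MSB is 0, so the value is non-negative: 0110001110 = 398.

398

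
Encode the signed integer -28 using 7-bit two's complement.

1100100

|-28| = 28 = 0011100 in 7 bits.
Invert the bits: 1100011. Add 1: 1100100.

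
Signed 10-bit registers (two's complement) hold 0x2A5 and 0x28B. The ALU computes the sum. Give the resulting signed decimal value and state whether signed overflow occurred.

0x2A5 = 1010100101 = -347 (signed)
0x28B = 1010001011 = -373 (signed)
  1010100101
+ 1010001011
= 0100110000  (discard carry-out 1)
Result 0100110000: MSB = 0 → value 304.
Both addends are negative but the stored result is non-negative: signed overflow. The true value -347 + (-373) = -720 lies outside [-512, 511].

304; overflow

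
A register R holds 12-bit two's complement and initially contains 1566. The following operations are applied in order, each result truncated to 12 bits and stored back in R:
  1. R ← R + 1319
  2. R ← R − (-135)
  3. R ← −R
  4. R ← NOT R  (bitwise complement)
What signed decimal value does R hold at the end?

Start: R = 1566 = 011000011110.
R = 1566 + 1319 = 2885; wraps to -1211 = 101101000101
R = -1211 − (-135) = -1076 = 101111001100
R = −(-1076) = 1076 = 010000110100
R = NOT 010000110100 = 101111001011 = -1077

-1077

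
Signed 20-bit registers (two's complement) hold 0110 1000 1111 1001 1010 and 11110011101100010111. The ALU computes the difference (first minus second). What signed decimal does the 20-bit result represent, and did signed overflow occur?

480387; no overflow

0110 1000 1111 1001 1010 → 01101000111110011010 = 429978 (signed)
11110011101100010111 = -50409 (signed)
Subtract via negate-and-add: invert 11110011101100010111 + 1 = 00001100010011101001 (i.e. 50409).
  01101000111110011010
+ 00001100010011101001
= 01110101010010000011
Result 01110101010010000011: MSB = 0 → value 480387.
Both addends (after negating the subtrahend) are non-negative and so is the stored result: no signed overflow.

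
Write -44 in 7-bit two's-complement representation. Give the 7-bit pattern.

|-44| = 44 = 0101100 in 7 bits.
Invert the bits: 1010011. Add 1: 1010100.

1010100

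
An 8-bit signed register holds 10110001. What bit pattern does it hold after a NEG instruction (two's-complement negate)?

01001111

Invert: 01001110. Add 1: 01001111.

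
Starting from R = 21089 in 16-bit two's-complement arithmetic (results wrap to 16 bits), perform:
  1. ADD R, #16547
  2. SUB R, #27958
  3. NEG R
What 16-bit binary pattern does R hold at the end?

Start: R = 21089 = 0101001001100001.
R = 21089 + 16547 = 37636; wraps to -27900 = 1001001100000100
R = -27900 − 27958 = -55858; wraps to 9678 = 0010010111001110
R = −(9678) = -9678 = 1101101000110010

1101101000110010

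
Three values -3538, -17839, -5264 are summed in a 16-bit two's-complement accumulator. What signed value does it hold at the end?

-3538 + (-17839) = -21377 (1010110001111111)
-21377 + (-5264) = -26641 (1001011111101111)

-26641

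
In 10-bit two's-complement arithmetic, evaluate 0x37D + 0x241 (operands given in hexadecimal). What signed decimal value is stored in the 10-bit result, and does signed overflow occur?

446; overflow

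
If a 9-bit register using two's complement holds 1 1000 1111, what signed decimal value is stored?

-113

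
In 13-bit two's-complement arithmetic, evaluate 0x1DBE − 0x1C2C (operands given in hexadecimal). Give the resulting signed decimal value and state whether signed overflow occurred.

402; no overflow

0x1DBE = 1110110111110 = -578 (signed)
0x1C2C = 1110000101100 = -980 (signed)
Subtract via negate-and-add: invert 1110000101100 + 1 = 0001111010100 (i.e. 980).
  1110110111110
+ 0001111010100
= 0000110010010  (discard carry-out 1)
Result 0000110010010: MSB = 0 → value 402.
Addends (after negating the subtrahend) have opposite signs, so signed overflow cannot occur.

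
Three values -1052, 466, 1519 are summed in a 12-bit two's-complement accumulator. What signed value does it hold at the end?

933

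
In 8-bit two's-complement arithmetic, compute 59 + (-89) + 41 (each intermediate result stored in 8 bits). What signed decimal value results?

59 + (-89) = -30 (11100010)
-30 + 41 = 11 (00001011)

11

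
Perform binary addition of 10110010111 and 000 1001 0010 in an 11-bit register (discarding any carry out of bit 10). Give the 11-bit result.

11000101001

  10110010111
+ 00010010010
= 11000101001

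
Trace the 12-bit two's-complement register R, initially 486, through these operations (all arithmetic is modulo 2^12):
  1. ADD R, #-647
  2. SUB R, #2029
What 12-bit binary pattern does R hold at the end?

Start: R = 486 = 000111100110.
R = 486 + (-647) = -161 = 111101011111
R = -161 − 2029 = -2190; wraps to 1906 = 011101110010

011101110010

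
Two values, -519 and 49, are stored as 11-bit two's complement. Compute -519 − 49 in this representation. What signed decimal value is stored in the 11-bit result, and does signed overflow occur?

-568; no overflow

-519 → 10111111001
49 → 00000110001
Subtract via negate-and-add: invert 00000110001 + 1 = 11111001111 (i.e. -49).
  10111111001
+ 11111001111
= 10111001000  (discard carry-out 1)
Result 10111001000: MSB = 1 → 1480 − 2048 = -568.
Both addends (after negating the subtrahend) are negative and so is the stored result: no signed overflow.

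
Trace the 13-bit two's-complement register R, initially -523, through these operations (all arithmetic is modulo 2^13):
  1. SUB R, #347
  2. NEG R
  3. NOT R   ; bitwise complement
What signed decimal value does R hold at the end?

-871

Start: R = -523 = 1110111110101.
R = -523 − 347 = -870 = 1110010011010
R = −(-870) = 870 = 0001101100110
R = NOT 0001101100110 = 1110010011001 = -871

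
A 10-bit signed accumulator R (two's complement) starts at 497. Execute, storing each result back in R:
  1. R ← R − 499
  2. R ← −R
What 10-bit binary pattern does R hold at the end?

0000000010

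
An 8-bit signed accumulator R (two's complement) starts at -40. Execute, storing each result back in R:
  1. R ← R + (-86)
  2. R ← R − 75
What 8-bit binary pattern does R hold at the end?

00110111

Start: R = -40 = 11011000.
R = -40 + (-86) = -126 = 10000010
R = -126 − 75 = -201; wraps to 55 = 00110111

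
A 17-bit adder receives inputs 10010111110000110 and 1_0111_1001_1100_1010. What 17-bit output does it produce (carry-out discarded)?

01010100101010000

  10010111110000110
+ 10111100111001010
= 01010100101010000  (discard carry-out 1)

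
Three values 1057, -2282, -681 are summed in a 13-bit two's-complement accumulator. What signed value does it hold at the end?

1057 + (-2282) = -1225 (1101100110111)
-1225 + (-681) = -1906 (1100010001110)

-1906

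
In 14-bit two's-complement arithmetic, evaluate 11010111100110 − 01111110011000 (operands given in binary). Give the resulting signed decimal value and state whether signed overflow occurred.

11010111100110 = -2586 (signed)
01111110011000 = 8088 (signed)
Subtract via negate-and-add: invert 01111110011000 + 1 = 10000001101000 (i.e. -8088).
  11010111100110
+ 10000001101000
= 01011001001110  (discard carry-out 1)
Result 01011001001110: MSB = 0 → value 5710.
Both addends (after negating the subtrahend) are negative but the stored result is non-negative: signed overflow. The true value -2586 − 8088 = -10674 lies outside [-8192, 8191].

5710; overflow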